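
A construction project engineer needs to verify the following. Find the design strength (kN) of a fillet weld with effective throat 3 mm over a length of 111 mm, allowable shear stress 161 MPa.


Strength = throat * length * allowable stress
= 3 * 111 * 161 N
= 53613 N
= 53.61 kN

53.61 kN


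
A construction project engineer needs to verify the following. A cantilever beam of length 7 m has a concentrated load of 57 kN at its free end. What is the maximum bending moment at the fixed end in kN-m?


For a cantilever with a point load at the free end:
M_max = P * L = 57 * 7 = 399 kN-m

399 kN-m


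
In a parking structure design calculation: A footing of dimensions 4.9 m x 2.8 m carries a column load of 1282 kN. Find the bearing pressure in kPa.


A = 4.9 * 2.8 = 13.72 m^2
q = P / A = 1282 / 13.72
= 93.4402 kPa

93.4402 kPa


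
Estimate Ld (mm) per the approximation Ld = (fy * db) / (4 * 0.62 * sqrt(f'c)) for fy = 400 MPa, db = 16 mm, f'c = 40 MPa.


Ld = (fy * db) / (4 * 0.62 * sqrt(f'c))
= (400 * 16) / (4 * 0.62 * sqrt(40))
= 6400 / 15.6849
= 408.04 mm

408.04 mm


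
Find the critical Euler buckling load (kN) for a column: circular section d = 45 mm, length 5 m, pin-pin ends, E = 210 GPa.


I = pi * d^4 / 64 = 201288.96 mm^4
L = 5000.0 mm
P_cr = pi^2 * E * I / L^2
= 9.8696 * 210000.0 * 201288.96 / 5000.0^2
= 16687.8 N = 16.6878 kN

16.6878 kN


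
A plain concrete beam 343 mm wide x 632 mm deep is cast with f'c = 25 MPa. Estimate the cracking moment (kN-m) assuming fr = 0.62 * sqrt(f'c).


fr = 0.62 * sqrt(25) = 0.62 * 5.0 = 3.1 MPa
I = 343 * 632^3 / 12 = 7215461418.67 mm^4
y_t = 316.0 mm
M_cr = fr * I / y_t = 3.1 * 7215461418.67 / 316.0 N-mm
= 70.7846 kN-m

70.7846 kN-m


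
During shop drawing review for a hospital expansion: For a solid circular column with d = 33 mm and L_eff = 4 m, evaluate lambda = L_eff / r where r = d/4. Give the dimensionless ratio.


Radius of gyration r = d / 4 = 33 / 4 = 8.25 mm
L_eff = 4000.0 mm
Slenderness ratio = L / r = 4000.0 / 8.25 = 484.85 (dimensionless)

484.85 (dimensionless)


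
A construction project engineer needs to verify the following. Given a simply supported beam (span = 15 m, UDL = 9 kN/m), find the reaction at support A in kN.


Total load = w * L = 9 * 15 = 135 kN
By symmetry, each reaction R = total / 2 = 135 / 2 = 67.5 kN

67.5 kN


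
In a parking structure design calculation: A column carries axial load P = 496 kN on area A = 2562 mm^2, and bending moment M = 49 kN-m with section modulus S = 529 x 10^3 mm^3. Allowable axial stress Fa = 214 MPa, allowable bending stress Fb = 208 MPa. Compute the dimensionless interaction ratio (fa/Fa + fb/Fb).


f_a = P / A = 496000.0 / 2562 = 193.5988 MPa
f_b = M / S = 49000000.0 / 529000.0 = 92.6276 MPa
Ratio = f_a / Fa + f_b / Fb
= 193.5988 / 214 + 92.6276 / 208
= 1.35 (dimensionless)

1.35 (dimensionless)


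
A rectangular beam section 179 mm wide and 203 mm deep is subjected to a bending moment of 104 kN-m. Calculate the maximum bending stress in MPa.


I = b * h^3 / 12 = 179 * 203^3 / 12 = 124784286.08 mm^4
y = h / 2 = 203 / 2 = 101.5 mm
M = 104 kN-m = 104000000.0 N-mm
sigma = M * y / I = 104000000.0 * 101.5 / 124784286.08
= 84.59 MPa

84.59 MPa


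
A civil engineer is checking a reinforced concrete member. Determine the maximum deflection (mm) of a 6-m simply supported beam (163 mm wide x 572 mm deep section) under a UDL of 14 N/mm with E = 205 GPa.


I = 163 * 572^3 / 12 = 2542110618.67 mm^4
L = 6000.0 mm, w = 14 N/mm, E = 205000.0 MPa
delta = 5 * w * L^4 / (384 * E * I)
= 5 * 14 * 6000.0^4 / (384 * 205000.0 * 2542110618.67)
= 0.4533 mm

0.4533 mm


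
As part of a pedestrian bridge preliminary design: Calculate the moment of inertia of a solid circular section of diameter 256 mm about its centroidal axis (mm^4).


r = d / 2 = 256 / 2 = 128.0 mm
I = pi * r^4 / 4 = pi * 128.0^4 / 4
= 210828714.13 mm^4

210828714.13 mm^4


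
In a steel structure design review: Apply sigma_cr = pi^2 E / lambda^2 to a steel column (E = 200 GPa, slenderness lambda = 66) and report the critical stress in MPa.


sigma_cr = pi^2 * E / lambda^2
= 9.8696 * 200000.0 / 66^2
= 9.8696 * 200000.0 / 4356
= 453.1499 MPa

453.1499 MPa


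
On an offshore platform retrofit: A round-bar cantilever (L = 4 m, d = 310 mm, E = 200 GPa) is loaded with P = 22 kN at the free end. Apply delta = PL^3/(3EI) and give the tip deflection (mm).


I = pi * d^4 / 64 = pi * 310^4 / 64 = 453332310.79 mm^4
L = 4000.0 mm, P = 22000.0 N, E = 200000.0 MPa
delta = P * L^3 / (3 * E * I)
= 22000.0 * 4000.0^3 / (3 * 200000.0 * 453332310.79)
= 5.1765 mm

5.1765 mm


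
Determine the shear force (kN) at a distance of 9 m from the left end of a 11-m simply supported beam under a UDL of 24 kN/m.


R_A = w * L / 2 = 24 * 11 / 2 = 132.0 kN
V(x) = R_A - w * x = 132.0 - 24 * 9
= -84.0 kN

-84.0 kN


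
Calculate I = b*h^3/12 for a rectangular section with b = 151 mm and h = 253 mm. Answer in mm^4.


I = b * h^3 / 12
= 151 * 253^3 / 12
= 151 * 16194277 / 12
= 203777985.58 mm^4

203777985.58 mm^4


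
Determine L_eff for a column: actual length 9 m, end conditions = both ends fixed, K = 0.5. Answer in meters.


L_eff = K * L
= 0.5 * 9
= 4.5 m

4.5 m


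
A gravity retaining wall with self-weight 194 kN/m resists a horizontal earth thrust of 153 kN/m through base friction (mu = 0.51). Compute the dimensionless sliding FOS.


Resisting force = mu * W = 0.51 * 194 = 98.94 kN/m
FOS = Resisting / Driving = 98.94 / 153
= 0.6467 (dimensionless)

0.6467 (dimensionless)


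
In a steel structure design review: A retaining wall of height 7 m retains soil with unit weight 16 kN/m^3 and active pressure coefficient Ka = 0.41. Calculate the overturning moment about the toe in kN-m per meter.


Pa = 0.5 * Ka * gamma * H^2
= 0.5 * 0.41 * 16 * 7^2
= 160.72 kN/m
Arm = H / 3 = 7 / 3 = 2.3333 m
Mo = Pa * arm = Pa * H / 3 = 160.72 * 7 / 3 = 375.0133 kN-m/m

375.0133 kN-m/m


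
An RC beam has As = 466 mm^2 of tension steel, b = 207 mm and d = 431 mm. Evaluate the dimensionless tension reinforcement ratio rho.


rho = As / (b * d)
= 466 / (207 * 431)
= 466 / 89217
= 0.005223 (dimensionless)

0.005223 (dimensionless)


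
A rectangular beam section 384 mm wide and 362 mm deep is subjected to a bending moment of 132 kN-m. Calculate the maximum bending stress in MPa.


I = b * h^3 / 12 = 384 * 362^3 / 12 = 1518013696.0 mm^4
y = h / 2 = 362 / 2 = 181.0 mm
M = 132 kN-m = 132000000.0 N-mm
sigma = M * y / I = 132000000.0 * 181.0 / 1518013696.0
= 15.74 MPa

15.74 MPa


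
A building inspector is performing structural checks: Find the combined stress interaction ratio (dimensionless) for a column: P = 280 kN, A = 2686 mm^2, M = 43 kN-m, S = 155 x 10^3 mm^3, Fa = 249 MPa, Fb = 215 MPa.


f_a = P / A = 280000.0 / 2686 = 104.2442 MPa
f_b = M / S = 43000000.0 / 155000.0 = 277.4194 MPa
Ratio = f_a / Fa + f_b / Fb
= 104.2442 / 249 + 277.4194 / 215
= 1.709 (dimensionless)

1.709 (dimensionless)


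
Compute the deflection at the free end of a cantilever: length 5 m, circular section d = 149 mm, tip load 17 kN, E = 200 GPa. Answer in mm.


I = pi * d^4 / 64 = pi * 149^4 / 64 = 24194406.46 mm^4
L = 5000.0 mm, P = 17000.0 N, E = 200000.0 MPa
delta = P * L^3 / (3 * E * I)
= 17000.0 * 5000.0^3 / (3 * 200000.0 * 24194406.46)
= 146.3837 mm

146.3837 mm


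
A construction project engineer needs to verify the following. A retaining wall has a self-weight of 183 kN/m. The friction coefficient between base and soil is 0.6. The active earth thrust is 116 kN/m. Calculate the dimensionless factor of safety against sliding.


Resisting force = mu * W = 0.6 * 183 = 109.8 kN/m
FOS = Resisting / Driving = 109.8 / 116
= 0.9466 (dimensionless)

0.9466 (dimensionless)


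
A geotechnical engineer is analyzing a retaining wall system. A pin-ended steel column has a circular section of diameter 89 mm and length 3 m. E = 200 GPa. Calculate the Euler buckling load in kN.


I = pi * d^4 / 64 = 3079852.55 mm^4
L = 3000.0 mm
P_cr = pi^2 * E * I / L^2
= 9.8696 * 200000.0 * 3079852.55 / 3000.0^2
= 675487.25 N = 675.4873 kN

675.4873 kN


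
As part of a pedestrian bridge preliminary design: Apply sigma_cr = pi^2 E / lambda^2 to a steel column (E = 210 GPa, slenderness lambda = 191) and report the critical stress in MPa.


sigma_cr = pi^2 * E / lambda^2
= 9.8696 * 210000.0 / 191^2
= 9.8696 * 210000.0 / 36481
= 56.8136 MPa

56.8136 MPa


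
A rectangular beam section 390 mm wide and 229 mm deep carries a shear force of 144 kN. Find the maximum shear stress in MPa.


A = b * h = 390 * 229 = 89310 mm^2
V = 144 kN = 144000.0 N
tau_max = 1.5 * V / A = 1.5 * 144000.0 / 89310
= 2.4185 MPa

2.4185 MPa


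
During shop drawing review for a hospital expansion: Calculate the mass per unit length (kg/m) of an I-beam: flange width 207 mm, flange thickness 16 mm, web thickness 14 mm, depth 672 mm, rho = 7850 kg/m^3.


A_flanges = 2 * 207 * 16 = 6624 mm^2
A_web = (672 - 2 * 16) * 14 = 8960 mm^2
A_total = 6624 + 8960 = 15584 mm^2 = 0.015584 m^2
Weight = rho * A = 7850 * 0.015584 = 122.3344 kg/m

122.3344 kg/m


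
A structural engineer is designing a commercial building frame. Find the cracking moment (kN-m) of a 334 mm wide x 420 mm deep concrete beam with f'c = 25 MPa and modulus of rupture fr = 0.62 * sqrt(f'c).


fr = 0.62 * sqrt(25) = 0.62 * 5.0 = 3.1 MPa
I = 334 * 420^3 / 12 = 2062116000.0 mm^4
y_t = 210.0 mm
M_cr = fr * I / y_t = 3.1 * 2062116000.0 / 210.0 N-mm
= 30.4408 kN-m

30.4408 kN-m


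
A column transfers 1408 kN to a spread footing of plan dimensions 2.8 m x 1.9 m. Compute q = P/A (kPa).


A = 2.8 * 1.9 = 5.32 m^2
q = P / A = 1408 / 5.32
= 264.6617 kPa

264.6617 kPa


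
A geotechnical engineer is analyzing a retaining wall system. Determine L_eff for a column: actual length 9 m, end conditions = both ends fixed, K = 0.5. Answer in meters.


L_eff = K * L
= 0.5 * 9
= 4.5 m

4.5 m


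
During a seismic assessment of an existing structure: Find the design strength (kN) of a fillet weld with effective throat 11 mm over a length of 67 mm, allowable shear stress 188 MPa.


Strength = throat * length * allowable stress
= 11 * 67 * 188 N
= 138556 N
= 138.56 kN

138.56 kN


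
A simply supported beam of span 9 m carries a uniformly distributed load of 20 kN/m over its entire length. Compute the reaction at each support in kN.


Total load = w * L = 20 * 9 = 180 kN
By symmetry, each reaction R = total / 2 = 180 / 2 = 90.0 kN

90.0 kN


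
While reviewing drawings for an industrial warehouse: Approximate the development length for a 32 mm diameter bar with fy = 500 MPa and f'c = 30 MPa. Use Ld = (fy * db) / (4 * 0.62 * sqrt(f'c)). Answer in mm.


Ld = (fy * db) / (4 * 0.62 * sqrt(f'c))
= (500 * 32) / (4 * 0.62 * sqrt(30))
= 16000 / 13.5835
= 1177.9 mm

1177.9 mm


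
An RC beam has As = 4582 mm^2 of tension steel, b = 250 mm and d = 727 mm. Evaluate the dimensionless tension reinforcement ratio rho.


rho = As / (b * d)
= 4582 / (250 * 727)
= 4582 / 181750
= 0.02521 (dimensionless)

0.02521 (dimensionless)


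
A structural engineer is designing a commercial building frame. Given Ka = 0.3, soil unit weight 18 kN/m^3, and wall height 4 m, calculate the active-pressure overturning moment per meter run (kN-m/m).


Pa = 0.5 * Ka * gamma * H^2
= 0.5 * 0.3 * 18 * 4^2
= 43.2 kN/m
Arm = H / 3 = 4 / 3 = 1.3333 m
Mo = Pa * arm = Pa * H / 3 = 43.2 * 4 / 3 = 57.6 kN-m/m

57.6 kN-m/m


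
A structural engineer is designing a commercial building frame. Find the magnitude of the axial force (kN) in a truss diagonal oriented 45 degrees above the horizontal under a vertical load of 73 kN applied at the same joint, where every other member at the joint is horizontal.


At the joint, only the diagonal has a vertical component, so vertical equilibrium gives:
F * sin(45) = 73
F = 73 / sin(45)
= 73 / 0.707107
= 103.24 kN

103.24 kN


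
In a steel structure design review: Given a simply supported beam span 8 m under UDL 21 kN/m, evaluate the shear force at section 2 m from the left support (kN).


R_A = w * L / 2 = 21 * 8 / 2 = 84.0 kN
V(x) = R_A - w * x = 84.0 - 21 * 2
= 42.0 kN

42.0 kN


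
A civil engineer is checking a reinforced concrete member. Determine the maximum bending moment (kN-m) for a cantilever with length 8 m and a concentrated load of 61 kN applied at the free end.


For a cantilever with a point load at the free end:
M_max = P * L = 61 * 8 = 488 kN-m

488 kN-m


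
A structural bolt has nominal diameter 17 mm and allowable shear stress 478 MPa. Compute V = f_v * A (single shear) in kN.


A = pi * d^2 / 4 = pi * 17^2 / 4 = 226.9801 mm^2
V = f_v * A / 1000 = 478 * 226.9801 / 1000
= 108.4965 kN

108.4965 kN


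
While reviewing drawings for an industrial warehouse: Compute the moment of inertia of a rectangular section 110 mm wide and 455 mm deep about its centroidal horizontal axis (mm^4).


I = b * h^3 / 12
= 110 * 455^3 / 12
= 110 * 94196375 / 12
= 863466770.83 mm^4

863466770.83 mm^4


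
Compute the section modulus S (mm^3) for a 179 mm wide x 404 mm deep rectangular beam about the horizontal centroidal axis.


S = b * h^2 / 6
= 179 * 404^2 / 6
= 179 * 163216 / 6
= 4869277.33 mm^3

4869277.33 mm^3


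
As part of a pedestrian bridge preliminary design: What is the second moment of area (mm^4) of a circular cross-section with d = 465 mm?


r = d / 2 = 465 / 2 = 232.5 mm
I = pi * r^4 / 4 = pi * 232.5^4 / 4
= 2294994823.36 mm^4

2294994823.36 mm^4


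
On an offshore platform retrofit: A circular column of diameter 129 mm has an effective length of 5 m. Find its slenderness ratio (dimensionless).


Radius of gyration r = d / 4 = 129 / 4 = 32.25 mm
L_eff = 5000.0 mm
Slenderness ratio = L / r = 5000.0 / 32.25 = 155.04 (dimensionless)

155.04 (dimensionless)


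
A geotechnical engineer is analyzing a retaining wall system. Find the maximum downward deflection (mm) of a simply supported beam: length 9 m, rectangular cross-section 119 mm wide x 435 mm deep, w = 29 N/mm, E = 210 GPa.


I = 119 * 435^3 / 12 = 816269343.75 mm^4
L = 9000.0 mm, w = 29 N/mm, E = 210000.0 MPa
delta = 5 * w * L^4 / (384 * E * I)
= 5 * 29 * 9000.0^4 / (384 * 210000.0 * 816269343.75)
= 14.4529 mm

14.4529 mm


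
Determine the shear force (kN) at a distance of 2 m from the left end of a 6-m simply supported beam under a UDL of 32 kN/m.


R_A = w * L / 2 = 32 * 6 / 2 = 96.0 kN
V(x) = R_A - w * x = 96.0 - 32 * 2
= 32.0 kN

32.0 kN


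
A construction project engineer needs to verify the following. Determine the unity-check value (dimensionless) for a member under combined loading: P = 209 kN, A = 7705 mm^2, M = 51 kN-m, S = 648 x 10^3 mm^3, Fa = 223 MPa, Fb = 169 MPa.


f_a = P / A = 209000.0 / 7705 = 27.1252 MPa
f_b = M / S = 51000000.0 / 648000.0 = 78.7037 MPa
Ratio = f_a / Fa + f_b / Fb
= 27.1252 / 223 + 78.7037 / 169
= 0.5873 (dimensionless)

0.5873 (dimensionless)


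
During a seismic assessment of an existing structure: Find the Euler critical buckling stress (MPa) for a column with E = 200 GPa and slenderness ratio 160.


sigma_cr = pi^2 * E / lambda^2
= 9.8696 * 200000.0 / 160^2
= 9.8696 * 200000.0 / 25600
= 77.1063 MPa

77.1063 MPa


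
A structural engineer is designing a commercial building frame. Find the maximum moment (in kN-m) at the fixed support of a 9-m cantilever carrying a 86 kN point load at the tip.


For a cantilever with a point load at the free end:
M_max = P * L = 86 * 9 = 774 kN-m

774 kN-m


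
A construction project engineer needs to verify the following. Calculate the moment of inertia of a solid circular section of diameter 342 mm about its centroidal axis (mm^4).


r = d / 2 = 342 / 2 = 171.0 mm
I = pi * r^4 / 4 = pi * 171.0^4 / 4
= 671543767.66 mm^4

671543767.66 mm^4


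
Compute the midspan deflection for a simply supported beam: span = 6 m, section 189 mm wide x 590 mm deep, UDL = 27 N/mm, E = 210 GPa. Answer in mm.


I = 189 * 590^3 / 12 = 3234719250.0 mm^4
L = 6000.0 mm, w = 27 N/mm, E = 210000.0 MPa
delta = 5 * w * L^4 / (384 * E * I)
= 5 * 27 * 6000.0^4 / (384 * 210000.0 * 3234719250.0)
= 0.6707 mm

0.6707 mm


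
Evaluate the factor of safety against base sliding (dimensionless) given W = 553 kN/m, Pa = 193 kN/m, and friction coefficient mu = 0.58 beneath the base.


Resisting force = mu * W = 0.58 * 553 = 320.74 kN/m
FOS = Resisting / Driving = 320.74 / 193
= 1.6619 (dimensionless)

1.6619 (dimensionless)


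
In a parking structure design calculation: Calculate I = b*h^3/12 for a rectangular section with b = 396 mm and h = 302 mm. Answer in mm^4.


I = b * h^3 / 12
= 396 * 302^3 / 12
= 396 * 27543608 / 12
= 908939064.0 mm^4

908939064.0 mm^4


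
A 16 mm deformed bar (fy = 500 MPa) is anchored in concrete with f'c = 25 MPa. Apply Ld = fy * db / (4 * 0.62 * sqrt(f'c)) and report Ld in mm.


Ld = (fy * db) / (4 * 0.62 * sqrt(f'c))
= (500 * 16) / (4 * 0.62 * sqrt(25))
= 8000 / 12.4
= 645.16 mm

645.16 mm


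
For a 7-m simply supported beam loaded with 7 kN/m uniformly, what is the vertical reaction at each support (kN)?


Total load = w * L = 7 * 7 = 49 kN
By symmetry, each reaction R = total / 2 = 49 / 2 = 24.5 kN

24.5 kN


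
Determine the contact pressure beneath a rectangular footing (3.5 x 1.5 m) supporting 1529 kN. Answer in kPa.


A = 3.5 * 1.5 = 5.25 m^2
q = P / A = 1529 / 5.25
= 291.2381 kPa

291.2381 kPa


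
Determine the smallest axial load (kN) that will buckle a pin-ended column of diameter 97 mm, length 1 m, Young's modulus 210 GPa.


I = pi * d^4 / 64 = 4345670.92 mm^4
L = 1000.0 mm
P_cr = pi^2 * E * I / L^2
= 9.8696 * 210000.0 * 4345670.92 / 1000.0^2
= 9006911.09 N = 9006.9111 kN

9006.9111 kN


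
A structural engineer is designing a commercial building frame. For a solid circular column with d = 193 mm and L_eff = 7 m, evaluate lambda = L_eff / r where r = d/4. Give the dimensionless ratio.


Radius of gyration r = d / 4 = 193 / 4 = 48.25 mm
L_eff = 7000.0 mm
Slenderness ratio = L / r = 7000.0 / 48.25 = 145.08 (dimensionless)

145.08 (dimensionless)


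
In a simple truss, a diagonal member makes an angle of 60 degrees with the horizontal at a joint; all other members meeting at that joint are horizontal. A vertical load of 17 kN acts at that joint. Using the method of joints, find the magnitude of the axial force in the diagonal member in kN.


At the joint, only the diagonal has a vertical component, so vertical equilibrium gives:
F * sin(60) = 17
F = 17 / sin(60)
= 17 / 0.866025
= 19.63 kN

19.63 kN


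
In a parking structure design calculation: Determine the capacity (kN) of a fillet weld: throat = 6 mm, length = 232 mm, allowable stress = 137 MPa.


Strength = throat * length * allowable stress
= 6 * 232 * 137 N
= 190704 N
= 190.7 kN

190.7 kN


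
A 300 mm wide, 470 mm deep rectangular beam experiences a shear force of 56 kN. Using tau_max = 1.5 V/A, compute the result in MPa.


A = b * h = 300 * 470 = 141000 mm^2
V = 56 kN = 56000.0 N
tau_max = 1.5 * V / A = 1.5 * 56000.0 / 141000
= 0.5957 MPa

0.5957 MPa


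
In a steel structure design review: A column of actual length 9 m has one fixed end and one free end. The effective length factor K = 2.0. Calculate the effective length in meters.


L_eff = K * L
= 2.0 * 9
= 18.0 m

18.0 m


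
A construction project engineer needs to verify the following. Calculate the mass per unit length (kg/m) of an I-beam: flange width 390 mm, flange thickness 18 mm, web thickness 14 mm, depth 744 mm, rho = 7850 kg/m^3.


A_flanges = 2 * 390 * 18 = 14040 mm^2
A_web = (744 - 2 * 18) * 14 = 9912 mm^2
A_total = 14040 + 9912 = 23952 mm^2 = 0.023952 m^2
Weight = rho * A = 7850 * 0.023952 = 188.0232 kg/m

188.0232 kg/m


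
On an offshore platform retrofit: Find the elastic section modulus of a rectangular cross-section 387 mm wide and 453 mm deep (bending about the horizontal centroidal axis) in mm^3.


S = b * h^2 / 6
= 387 * 453^2 / 6
= 387 * 205209 / 6
= 13235980.5 mm^3

13235980.5 mm^3


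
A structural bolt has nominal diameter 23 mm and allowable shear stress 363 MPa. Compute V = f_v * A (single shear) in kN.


A = pi * d^2 / 4 = pi * 23^2 / 4 = 415.4756 mm^2
V = f_v * A / 1000 = 363 * 415.4756 / 1000
= 150.8177 kN

150.8177 kN


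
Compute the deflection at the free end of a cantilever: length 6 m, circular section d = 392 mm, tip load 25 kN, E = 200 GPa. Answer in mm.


I = pi * d^4 / 64 = pi * 392^4 / 64 = 1159082014.14 mm^4
L = 6000.0 mm, P = 25000.0 N, E = 200000.0 MPa
delta = P * L^3 / (3 * E * I)
= 25000.0 * 6000.0^3 / (3 * 200000.0 * 1159082014.14)
= 7.7648 mm

7.7648 mm


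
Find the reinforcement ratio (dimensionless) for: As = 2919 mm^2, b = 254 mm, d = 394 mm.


rho = As / (b * d)
= 2919 / (254 * 394)
= 2919 / 100076
= 0.029168 (dimensionless)

0.029168 (dimensionless)


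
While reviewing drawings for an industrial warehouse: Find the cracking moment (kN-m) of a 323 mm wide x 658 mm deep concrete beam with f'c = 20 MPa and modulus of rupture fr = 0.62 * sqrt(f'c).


fr = 0.62 * sqrt(20) = 0.62 * 4.4721 = 2.7727 MPa
I = 323 * 658^3 / 12 = 7668297564.67 mm^4
y_t = 329.0 mm
M_cr = fr * I / y_t = 2.7727 * 7668297564.67 / 329.0 N-mm
= 64.6264 kN-m

64.6264 kN-m


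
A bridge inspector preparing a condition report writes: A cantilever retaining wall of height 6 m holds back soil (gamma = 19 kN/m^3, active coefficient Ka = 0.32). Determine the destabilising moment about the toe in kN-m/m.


Pa = 0.5 * Ka * gamma * H^2
= 0.5 * 0.32 * 19 * 6^2
= 109.44 kN/m
Arm = H / 3 = 6 / 3 = 2.0 m
Mo = Pa * arm = Pa * H / 3 = 109.44 * 6 / 3 = 218.88 kN-m/m

218.88 kN-m/m


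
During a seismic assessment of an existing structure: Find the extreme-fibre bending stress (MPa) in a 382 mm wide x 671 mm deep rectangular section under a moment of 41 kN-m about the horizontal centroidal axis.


I = b * h^3 / 12 = 382 * 671^3 / 12 = 9617222800.17 mm^4
y = h / 2 = 671 / 2 = 335.5 mm
M = 41 kN-m = 41000000.0 N-mm
sigma = M * y / I = 41000000.0 * 335.5 / 9617222800.17
= 1.43 MPa

1.43 MPa


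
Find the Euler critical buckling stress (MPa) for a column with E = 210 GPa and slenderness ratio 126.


sigma_cr = pi^2 * E / lambda^2
= 9.8696 * 210000.0 / 126^2
= 9.8696 * 210000.0 / 15876
= 130.5503 MPa

130.5503 MPa


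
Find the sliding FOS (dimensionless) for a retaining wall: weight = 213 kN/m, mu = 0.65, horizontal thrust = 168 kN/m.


Resisting force = mu * W = 0.65 * 213 = 138.45 kN/m
FOS = Resisting / Driving = 138.45 / 168
= 0.8241 (dimensionless)

0.8241 (dimensionless)


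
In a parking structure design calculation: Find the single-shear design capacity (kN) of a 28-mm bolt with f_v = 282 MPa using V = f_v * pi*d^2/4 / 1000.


A = pi * d^2 / 4 = pi * 28^2 / 4 = 615.7522 mm^2
V = f_v * A / 1000 = 282 * 615.7522 / 1000
= 173.6421 kN

173.6421 kN


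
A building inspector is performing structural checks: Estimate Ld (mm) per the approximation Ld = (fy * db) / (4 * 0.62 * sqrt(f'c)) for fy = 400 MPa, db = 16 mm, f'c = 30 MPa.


Ld = (fy * db) / (4 * 0.62 * sqrt(f'c))
= (400 * 16) / (4 * 0.62 * sqrt(30))
= 6400 / 13.5835
= 471.16 mm

471.16 mm


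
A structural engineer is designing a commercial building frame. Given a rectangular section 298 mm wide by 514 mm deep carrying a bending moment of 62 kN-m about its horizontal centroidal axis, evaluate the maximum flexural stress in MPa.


I = b * h^3 / 12 = 298 * 514^3 / 12 = 3372285809.33 mm^4
y = h / 2 = 514 / 2 = 257.0 mm
M = 62 kN-m = 62000000.0 N-mm
sigma = M * y / I = 62000000.0 * 257.0 / 3372285809.33
= 4.72 MPa

4.72 MPa


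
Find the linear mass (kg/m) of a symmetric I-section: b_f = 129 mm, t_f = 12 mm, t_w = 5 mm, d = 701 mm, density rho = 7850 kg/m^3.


A_flanges = 2 * 129 * 12 = 3096 mm^2
A_web = (701 - 2 * 12) * 5 = 3385 mm^2
A_total = 3096 + 3385 = 6481 mm^2 = 0.006481 m^2
Weight = rho * A = 7850 * 0.006481 = 50.8758 kg/m

50.8758 kg/m


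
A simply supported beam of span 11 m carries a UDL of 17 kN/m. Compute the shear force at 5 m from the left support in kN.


R_A = w * L / 2 = 17 * 11 / 2 = 93.5 kN
V(x) = R_A - w * x = 93.5 - 17 * 5
= 8.5 kN

8.5 kN


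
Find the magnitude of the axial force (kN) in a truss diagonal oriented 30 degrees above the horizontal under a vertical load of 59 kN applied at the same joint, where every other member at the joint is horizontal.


At the joint, only the diagonal has a vertical component, so vertical equilibrium gives:
F * sin(30) = 59
F = 59 / sin(30)
= 59 / 0.5
= 118.0 kN

118.0 kN


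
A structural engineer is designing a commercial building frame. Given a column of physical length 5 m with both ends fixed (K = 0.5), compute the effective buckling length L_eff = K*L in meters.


L_eff = K * L
= 0.5 * 5
= 2.5 m

2.5 m


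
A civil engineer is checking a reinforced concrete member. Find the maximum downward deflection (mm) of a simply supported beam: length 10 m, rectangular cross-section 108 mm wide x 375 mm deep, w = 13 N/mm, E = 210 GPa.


I = 108 * 375^3 / 12 = 474609375.0 mm^4
L = 10000.0 mm, w = 13 N/mm, E = 210000.0 MPa
delta = 5 * w * L^4 / (384 * E * I)
= 5 * 13 * 10000.0^4 / (384 * 210000.0 * 474609375.0)
= 16.9835 mm

16.9835 mm


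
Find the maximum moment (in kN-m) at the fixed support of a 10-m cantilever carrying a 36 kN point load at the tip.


For a cantilever with a point load at the free end:
M_max = P * L = 36 * 10 = 360 kN-m

360 kN-m


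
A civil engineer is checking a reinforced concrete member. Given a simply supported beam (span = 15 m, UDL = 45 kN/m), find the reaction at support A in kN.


Total load = w * L = 45 * 15 = 675 kN
By symmetry, each reaction R = total / 2 = 675 / 2 = 337.5 kN

337.5 kN


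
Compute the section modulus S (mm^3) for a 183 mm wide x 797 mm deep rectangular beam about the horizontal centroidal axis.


S = b * h^2 / 6
= 183 * 797^2 / 6
= 183 * 635209 / 6
= 19373874.5 mm^3

19373874.5 mm^3


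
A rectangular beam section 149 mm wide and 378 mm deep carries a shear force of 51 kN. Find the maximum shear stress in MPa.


A = b * h = 149 * 378 = 56322 mm^2
V = 51 kN = 51000.0 N
tau_max = 1.5 * V / A = 1.5 * 51000.0 / 56322
= 1.3583 MPa

1.3583 MPa


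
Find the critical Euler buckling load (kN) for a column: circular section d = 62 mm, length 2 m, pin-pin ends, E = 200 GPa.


I = pi * d^4 / 64 = 725331.7 mm^4
L = 2000.0 mm
P_cr = pi^2 * E * I / L^2
= 9.8696 * 200000.0 * 725331.7 / 2000.0^2
= 357936.85 N = 357.9368 kN

357.9368 kN


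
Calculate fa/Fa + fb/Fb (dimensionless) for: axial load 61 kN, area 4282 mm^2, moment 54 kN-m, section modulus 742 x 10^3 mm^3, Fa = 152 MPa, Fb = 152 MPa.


f_a = P / A = 61000.0 / 4282 = 14.2457 MPa
f_b = M / S = 54000000.0 / 742000.0 = 72.7763 MPa
Ratio = f_a / Fa + f_b / Fb
= 14.2457 / 152 + 72.7763 / 152
= 0.5725 (dimensionless)

0.5725 (dimensionless)


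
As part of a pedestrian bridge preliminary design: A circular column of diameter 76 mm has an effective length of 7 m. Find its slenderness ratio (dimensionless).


Radius of gyration r = d / 4 = 76 / 4 = 19.0 mm
L_eff = 7000.0 mm
Slenderness ratio = L / r = 7000.0 / 19.0 = 368.42 (dimensionless)

368.42 (dimensionless)


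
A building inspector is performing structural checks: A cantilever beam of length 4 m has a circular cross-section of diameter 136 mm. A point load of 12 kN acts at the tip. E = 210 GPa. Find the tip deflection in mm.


I = pi * d^4 / 64 = pi * 136^4 / 64 = 16792893.44 mm^4
L = 4000.0 mm, P = 12000.0 N, E = 210000.0 MPa
delta = P * L^3 / (3 * E * I)
= 12000.0 * 4000.0^3 / (3 * 210000.0 * 16792893.44)
= 72.5931 mm

72.5931 mm


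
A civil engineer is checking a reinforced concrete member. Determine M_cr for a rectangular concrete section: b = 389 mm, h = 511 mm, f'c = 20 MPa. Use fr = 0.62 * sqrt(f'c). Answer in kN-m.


fr = 0.62 * sqrt(20) = 0.62 * 4.4721 = 2.7727 MPa
I = 389 * 511^3 / 12 = 4325447604.92 mm^4
y_t = 255.5 mm
M_cr = fr * I / y_t = 2.7727 * 4325447604.92 / 255.5 N-mm
= 46.9404 kN-m

46.9404 kN-m


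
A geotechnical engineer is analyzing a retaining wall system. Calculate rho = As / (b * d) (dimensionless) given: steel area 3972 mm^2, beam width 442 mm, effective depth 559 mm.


rho = As / (b * d)
= 3972 / (442 * 559)
= 3972 / 247078
= 0.016076 (dimensionless)

0.016076 (dimensionless)


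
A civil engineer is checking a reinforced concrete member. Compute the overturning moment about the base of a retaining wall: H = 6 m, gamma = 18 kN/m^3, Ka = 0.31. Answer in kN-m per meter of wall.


Pa = 0.5 * Ka * gamma * H^2
= 0.5 * 0.31 * 18 * 6^2
= 100.44 kN/m
Arm = H / 3 = 6 / 3 = 2.0 m
Mo = Pa * arm = Pa * H / 3 = 100.44 * 6 / 3 = 200.88 kN-m/m

200.88 kN-m/m


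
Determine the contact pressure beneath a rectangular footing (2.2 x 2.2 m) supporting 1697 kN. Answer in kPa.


A = 2.2 * 2.2 = 4.84 m^2
q = P / A = 1697 / 4.84
= 350.6198 kPa

350.6198 kPa


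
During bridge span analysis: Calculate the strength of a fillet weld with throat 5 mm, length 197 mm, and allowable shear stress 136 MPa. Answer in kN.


Strength = throat * length * allowable stress
= 5 * 197 * 136 N
= 133960 N
= 133.96 kN

133.96 kN


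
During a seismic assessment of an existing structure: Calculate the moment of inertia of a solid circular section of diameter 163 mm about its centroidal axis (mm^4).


r = d / 2 = 163 / 2 = 81.5 mm
I = pi * r^4 / 4 = pi * 81.5^4 / 4
= 34651362.54 mm^4

34651362.54 mm^4


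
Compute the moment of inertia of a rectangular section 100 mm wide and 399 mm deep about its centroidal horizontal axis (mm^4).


I = b * h^3 / 12
= 100 * 399^3 / 12
= 100 * 63521199 / 12
= 529343325.0 mm^4

529343325.0 mm^4


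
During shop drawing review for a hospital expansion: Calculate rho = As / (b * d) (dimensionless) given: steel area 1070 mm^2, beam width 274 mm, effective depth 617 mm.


rho = As / (b * d)
= 1070 / (274 * 617)
= 1070 / 169058
= 0.006329 (dimensionless)

0.006329 (dimensionless)


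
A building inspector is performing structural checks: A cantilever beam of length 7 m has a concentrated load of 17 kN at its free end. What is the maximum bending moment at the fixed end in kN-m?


For a cantilever with a point load at the free end:
M_max = P * L = 17 * 7 = 119 kN-m

119 kN-m


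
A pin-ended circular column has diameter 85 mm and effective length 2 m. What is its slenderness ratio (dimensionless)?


Radius of gyration r = d / 4 = 85 / 4 = 21.25 mm
L_eff = 2000.0 mm
Slenderness ratio = L / r = 2000.0 / 21.25 = 94.12 (dimensionless)

94.12 (dimensionless)


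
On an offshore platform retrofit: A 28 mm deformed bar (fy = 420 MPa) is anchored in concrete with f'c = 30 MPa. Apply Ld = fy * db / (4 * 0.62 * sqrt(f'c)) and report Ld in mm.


Ld = (fy * db) / (4 * 0.62 * sqrt(f'c))
= (420 * 28) / (4 * 0.62 * sqrt(30))
= 11760 / 13.5835
= 865.76 mm

865.76 mm


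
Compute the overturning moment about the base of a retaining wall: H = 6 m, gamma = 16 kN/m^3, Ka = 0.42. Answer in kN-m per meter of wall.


Pa = 0.5 * Ka * gamma * H^2
= 0.5 * 0.42 * 16 * 6^2
= 120.96 kN/m
Arm = H / 3 = 6 / 3 = 2.0 m
Mo = Pa * arm = Pa * H / 3 = 120.96 * 6 / 3 = 241.92 kN-m/m

241.92 kN-m/m


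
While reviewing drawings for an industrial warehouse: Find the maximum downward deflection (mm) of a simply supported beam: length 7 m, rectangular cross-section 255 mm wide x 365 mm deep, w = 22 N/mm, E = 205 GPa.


I = 255 * 365^3 / 12 = 1033326406.25 mm^4
L = 7000.0 mm, w = 22 N/mm, E = 205000.0 MPa
delta = 5 * w * L^4 / (384 * E * I)
= 5 * 22 * 7000.0^4 / (384 * 205000.0 * 1033326406.25)
= 3.2469 mm

3.2469 mm


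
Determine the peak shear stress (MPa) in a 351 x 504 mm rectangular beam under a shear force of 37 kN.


A = b * h = 351 * 504 = 176904 mm^2
V = 37 kN = 37000.0 N
tau_max = 1.5 * V / A = 1.5 * 37000.0 / 176904
= 0.3137 MPa

0.3137 MPa


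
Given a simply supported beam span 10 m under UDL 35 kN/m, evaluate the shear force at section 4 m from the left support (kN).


R_A = w * L / 2 = 35 * 10 / 2 = 175.0 kN
V(x) = R_A - w * x = 175.0 - 35 * 4
= 35.0 kN

35.0 kN


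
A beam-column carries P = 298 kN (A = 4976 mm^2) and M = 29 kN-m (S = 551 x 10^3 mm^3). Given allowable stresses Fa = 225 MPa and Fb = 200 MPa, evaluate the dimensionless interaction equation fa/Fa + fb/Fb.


f_a = P / A = 298000.0 / 4976 = 59.8875 MPa
f_b = M / S = 29000000.0 / 551000.0 = 52.6316 MPa
Ratio = f_a / Fa + f_b / Fb
= 59.8875 / 225 + 52.6316 / 200
= 0.5293 (dimensionless)

0.5293 (dimensionless)


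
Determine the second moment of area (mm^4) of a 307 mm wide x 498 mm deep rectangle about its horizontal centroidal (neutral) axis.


I = b * h^3 / 12
= 307 * 498^3 / 12
= 307 * 123505992 / 12
= 3159694962.0 mm^4

3159694962.0 mm^4


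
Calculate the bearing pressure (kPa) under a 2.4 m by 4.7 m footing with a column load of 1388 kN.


A = 2.4 * 4.7 = 11.28 m^2
q = P / A = 1388 / 11.28
= 123.0496 kPa

123.0496 kPa


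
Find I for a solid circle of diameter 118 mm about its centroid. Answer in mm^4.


r = d / 2 = 118 / 2 = 59.0 mm
I = pi * r^4 / 4 = pi * 59.0^4 / 4
= 9516953.07 mm^4

9516953.07 mm^4


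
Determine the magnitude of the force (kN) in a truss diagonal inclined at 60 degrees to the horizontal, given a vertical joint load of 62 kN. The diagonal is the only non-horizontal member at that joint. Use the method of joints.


At the joint, only the diagonal has a vertical component, so vertical equilibrium gives:
F * sin(60) = 62
F = 62 / sin(60)
= 62 / 0.866025
= 71.59 kN

71.59 kN


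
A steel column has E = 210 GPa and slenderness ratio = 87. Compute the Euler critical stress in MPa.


sigma_cr = pi^2 * E / lambda^2
= 9.8696 * 210000.0 / 87^2
= 9.8696 * 210000.0 / 7569
= 273.8297 MPa

273.8297 MPa


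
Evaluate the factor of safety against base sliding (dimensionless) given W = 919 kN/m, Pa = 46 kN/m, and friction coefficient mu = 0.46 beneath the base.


Resisting force = mu * W = 0.46 * 919 = 422.74 kN/m
FOS = Resisting / Driving = 422.74 / 46
= 9.19 (dimensionless)

9.19 (dimensionless)


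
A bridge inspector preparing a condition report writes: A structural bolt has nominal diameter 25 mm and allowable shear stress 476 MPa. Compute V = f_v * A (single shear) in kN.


A = pi * d^2 / 4 = pi * 25^2 / 4 = 490.8739 mm^2
V = f_v * A / 1000 = 476 * 490.8739 / 1000
= 233.656 kN

233.656 kN


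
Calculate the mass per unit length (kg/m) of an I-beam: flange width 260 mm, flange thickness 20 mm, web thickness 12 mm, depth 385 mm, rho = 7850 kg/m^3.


A_flanges = 2 * 260 * 20 = 10400 mm^2
A_web = (385 - 2 * 20) * 12 = 4140 mm^2
A_total = 10400 + 4140 = 14540 mm^2 = 0.014540 m^2
Weight = rho * A = 7850 * 0.014540 = 114.139 kg/m

114.139 kg/m


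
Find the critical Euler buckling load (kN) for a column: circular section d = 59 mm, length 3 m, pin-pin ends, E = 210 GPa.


I = pi * d^4 / 64 = 594809.57 mm^4
L = 3000.0 mm
P_cr = pi^2 * E * I / L^2
= 9.8696 * 210000.0 * 594809.57 / 3000.0^2
= 136979.15 N = 136.9792 kN

136.9792 kN


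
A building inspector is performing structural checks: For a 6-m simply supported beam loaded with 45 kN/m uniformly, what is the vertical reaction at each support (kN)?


Total load = w * L = 45 * 6 = 270 kN
By symmetry, each reaction R = total / 2 = 270 / 2 = 135.0 kN

135.0 kN


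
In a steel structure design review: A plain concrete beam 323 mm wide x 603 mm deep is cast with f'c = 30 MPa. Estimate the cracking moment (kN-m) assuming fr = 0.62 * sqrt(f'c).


fr = 0.62 * sqrt(30) = 0.62 * 5.4772 = 3.3959 MPa
I = 323 * 603^3 / 12 = 5901646776.75 mm^4
y_t = 301.5 mm
M_cr = fr * I / y_t = 3.3959 * 5901646776.75 / 301.5 N-mm
= 66.4719 kN-m

66.4719 kN-m


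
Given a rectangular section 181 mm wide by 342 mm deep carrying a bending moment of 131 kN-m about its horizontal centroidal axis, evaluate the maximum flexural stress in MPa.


I = b * h^3 / 12 = 181 * 342^3 / 12 = 603358794.0 mm^4
y = h / 2 = 342 / 2 = 171.0 mm
M = 131 kN-m = 131000000.0 N-mm
sigma = M * y / I = 131000000.0 * 171.0 / 603358794.0
= 37.13 MPa

37.13 MPa


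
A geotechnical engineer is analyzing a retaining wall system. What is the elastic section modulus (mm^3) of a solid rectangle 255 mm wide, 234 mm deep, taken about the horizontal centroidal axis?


S = b * h^2 / 6
= 255 * 234^2 / 6
= 255 * 54756 / 6
= 2327130.0 mm^3

2327130.0 mm^3


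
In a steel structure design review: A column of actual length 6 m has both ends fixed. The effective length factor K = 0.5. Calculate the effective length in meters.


L_eff = K * L
= 0.5 * 6
= 3.0 m

3.0 m


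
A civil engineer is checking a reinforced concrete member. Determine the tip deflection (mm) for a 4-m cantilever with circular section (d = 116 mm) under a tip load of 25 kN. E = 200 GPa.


I = pi * d^4 / 64 = pi * 116^4 / 64 = 8887955.17 mm^4
L = 4000.0 mm, P = 25000.0 N, E = 200000.0 MPa
delta = P * L^3 / (3 * E * I)
= 25000.0 * 4000.0^3 / (3 * 200000.0 * 8887955.17)
= 300.0315 mm

300.0315 mm


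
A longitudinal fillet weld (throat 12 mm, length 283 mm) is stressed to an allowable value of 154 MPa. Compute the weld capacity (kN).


Strength = throat * length * allowable stress
= 12 * 283 * 154 N
= 522984 N
= 522.98 kN

522.98 kN


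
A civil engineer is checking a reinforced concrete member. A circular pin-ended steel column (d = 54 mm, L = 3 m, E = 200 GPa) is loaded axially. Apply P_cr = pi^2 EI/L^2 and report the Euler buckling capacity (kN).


I = pi * d^4 / 64 = 417392.79 mm^4
L = 3000.0 mm
P_cr = pi^2 * E * I / L^2
= 9.8696 * 200000.0 * 417392.79 / 3000.0^2
= 91544.48 N = 91.5445 kN

91.5445 kN


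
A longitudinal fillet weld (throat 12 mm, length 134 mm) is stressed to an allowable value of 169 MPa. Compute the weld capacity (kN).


Strength = throat * length * allowable stress
= 12 * 134 * 169 N
= 271752 N
= 271.75 kN

271.75 kN


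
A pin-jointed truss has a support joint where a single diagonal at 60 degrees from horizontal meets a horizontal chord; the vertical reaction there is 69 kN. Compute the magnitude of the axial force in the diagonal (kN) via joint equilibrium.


At the joint, only the diagonal has a vertical component, so vertical equilibrium gives:
F * sin(60) = 69
F = 69 / sin(60)
= 69 / 0.866025
= 79.67 kN

79.67 kN


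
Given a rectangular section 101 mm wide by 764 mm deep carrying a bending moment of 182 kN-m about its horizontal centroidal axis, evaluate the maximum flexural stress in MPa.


I = b * h^3 / 12 = 101 * 764^3 / 12 = 3753359845.33 mm^4
y = h / 2 = 764 / 2 = 382.0 mm
M = 182 kN-m = 182000000.0 N-mm
sigma = M * y / I = 182000000.0 * 382.0 / 3753359845.33
= 18.52 MPa

18.52 MPa


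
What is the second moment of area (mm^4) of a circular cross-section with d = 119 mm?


r = d / 2 = 119 / 2 = 59.5 mm
I = pi * r^4 / 4 = pi * 59.5^4 / 4
= 9843685.83 mm^4

9843685.83 mm^4


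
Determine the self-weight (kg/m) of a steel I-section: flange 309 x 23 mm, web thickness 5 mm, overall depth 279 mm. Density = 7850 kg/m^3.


A_flanges = 2 * 309 * 23 = 14214 mm^2
A_web = (279 - 2 * 23) * 5 = 1165 mm^2
A_total = 14214 + 1165 = 15379 mm^2 = 0.015379 m^2
Weight = rho * A = 7850 * 0.015379 = 120.7251 kg/m

120.7251 kg/m


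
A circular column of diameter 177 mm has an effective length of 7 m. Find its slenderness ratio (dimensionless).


Radius of gyration r = d / 4 = 177 / 4 = 44.25 mm
L_eff = 7000.0 mm
Slenderness ratio = L / r = 7000.0 / 44.25 = 158.19 (dimensionless)

158.19 (dimensionless)


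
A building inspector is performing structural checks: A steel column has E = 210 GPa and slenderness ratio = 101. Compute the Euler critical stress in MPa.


sigma_cr = pi^2 * E / lambda^2
= 9.8696 * 210000.0 / 101^2
= 9.8696 * 210000.0 / 10201
= 203.1778 MPa

203.1778 MPa
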